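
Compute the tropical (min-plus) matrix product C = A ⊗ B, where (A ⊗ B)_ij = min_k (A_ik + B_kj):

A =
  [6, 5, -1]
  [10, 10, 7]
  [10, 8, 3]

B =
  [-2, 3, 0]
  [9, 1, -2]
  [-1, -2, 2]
A ⊗ B =
  [-2, -3, 1]
  [6, 5, 8]
  [2, 1, 5]

Apply the min-plus product entry-by-entry:
  C[0][0] = min over k of (A[0][0] + B[0][0] = 6 + -2 = 4, A[0][1] + B[1][0] = 5 + 9 = 14, A[0][2] + B[2][0] = -1 + -1 = -2) = -2 (attained at k = 2)
  C[0][1] = min over k of (A[0][0] + B[0][1] = 6 + 3 = 9, A[0][1] + B[1][1] = 5 + 1 = 6, A[0][2] + B[2][1] = -1 + -2 = -3) = -3 (attained at k = 2)
  C[0][2] = min over k of (A[0][0] + B[0][2] = 6 + 0 = 6, A[0][1] + B[1][2] = 5 + -2 = 3, A[0][2] + B[2][2] = -1 + 2 = 1) = 1 (attained at k = 2)
  C[1][0] = min over k of (A[1][0] + B[0][0] = 10 + -2 = 8, A[1][1] + B[1][0] = 10 + 9 = 19, A[1][2] + B[2][0] = 7 + -1 = 6) = 6 (attained at k = 2)
  C[1][1] = min over k of (A[1][0] + B[0][1] = 10 + 3 = 13, A[1][1] + B[1][1] = 10 + 1 = 11, A[1][2] + B[2][1] = 7 + -2 = 5) = 5 (attained at k = 2)
  C[1][2] = min over k of (A[1][0] + B[0][2] = 10 + 0 = 10, A[1][1] + B[1][2] = 10 + -2 = 8, A[1][2] + B[2][2] = 7 + 2 = 9) = 8 (attained at k = 1)
  C[2][0] = min over k of (A[2][0] + B[0][0] = 10 + -2 = 8, A[2][1] + B[1][0] = 8 + 9 = 17, A[2][2] + B[2][0] = 3 + -1 = 2) = 2 (attained at k = 2)
  C[2][1] = min over k of (A[2][0] + B[0][1] = 10 + 3 = 13, A[2][1] + B[1][1] = 8 + 1 = 9, A[2][2] + B[2][1] = 3 + -2 = 1) = 1 (attained at k = 2)
  C[2][2] = min over k of (A[2][0] + B[0][2] = 10 + 0 = 10, A[2][1] + B[1][2] = 8 + -2 = 6, A[2][2] + B[2][2] = 3 + 2 = 5) = 5 (attained at k = 2)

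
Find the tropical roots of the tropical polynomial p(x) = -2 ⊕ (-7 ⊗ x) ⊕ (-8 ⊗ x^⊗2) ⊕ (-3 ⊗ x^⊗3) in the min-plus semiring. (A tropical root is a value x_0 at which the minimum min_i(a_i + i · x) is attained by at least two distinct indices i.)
Roots: {-5, 1, 5}

Each tropical root is a break point of the lower envelope of the lines y = a_i + i · x (there are 4 lines, with slopes 0, 1, ..., 3). Only the lines that attain the minimum somewhere contribute to roots; other lines are dominated. Here the surviving (envelope) indices are i = 3, i = 2, i = 1, i = 0.
Intersections between consecutive envelope lines give the roots: for adjacent envelope indices i < j the intersection is x = (a_i − a_j) / (j − i). Reading off the sorted break points: {-5, 1, 5}.
Verification: at each break x_0, at least two indices attain the minimum of min_i(a_i + i · x_0).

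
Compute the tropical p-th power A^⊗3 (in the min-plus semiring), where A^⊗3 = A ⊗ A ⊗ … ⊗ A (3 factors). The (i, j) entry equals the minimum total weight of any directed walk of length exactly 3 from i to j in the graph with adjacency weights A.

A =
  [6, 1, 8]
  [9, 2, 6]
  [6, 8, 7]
A^⊗3 =
  [12, 5, 9]
  [13, 6, 10]
  [16, 9, 13]

Each entry (A^⊗3)_ij equals the minimum over all length-3 walks i = v_0 → v_1 → … → v_3 = j of Σ_t A[v_t][v_{t+1}]. For example, for (i, j) = (0, 2) we minimise over 9 possible intermediate vertex sequences; the minimum is 9, attained along the walk 0 → 1 → 1 → 2.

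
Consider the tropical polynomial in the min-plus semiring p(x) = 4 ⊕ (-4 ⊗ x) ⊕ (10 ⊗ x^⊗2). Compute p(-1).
p(-1) = -5

A tropical monomial a ⊗ x^⊗i evaluates to a + i · x. Evaluating each term at x = -1:
  Term 0 contributes 4 + 0 · -1 = 4
  Term 1 contributes -4 + 1 · -1 = -5
  Term 2 contributes 10 + 2 · -1 = 8
p(-1) = ⊕ of these = min[4, -5, 8] = -5.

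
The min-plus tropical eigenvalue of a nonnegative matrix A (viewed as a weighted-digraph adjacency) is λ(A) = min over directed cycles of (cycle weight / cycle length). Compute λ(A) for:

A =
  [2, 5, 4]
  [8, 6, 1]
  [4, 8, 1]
λ(A) = 1

Enumerate directed cycles and compute their means (weight / length). Sample:
  cycle 0 → 0: weight = 2, length = 1, mean = 2/1 ≈ 2.000
  cycle 1 → 1: weight = 6, length = 1, mean = 6/1 ≈ 6.000
  cycle 2 → 2: weight = 1, length = 1, mean = 1/1 ≈ 1.000
  cycle 0 → 1 → 0: weight = 13, length = 2, mean = 13/2 ≈ 6.500
  cycle 0 → 2 → 0: weight = 8, length = 2, mean = 8/2 ≈ 4.000
  cycle 1 → 0 → 1: weight = 13, length = 2, mean = 13/2 ≈ 6.500
Minimum mean = 1.000, attained e.g. along the cycle 2 → 2 with weight 1 and length 1. So λ(A) = 1/1 = 1.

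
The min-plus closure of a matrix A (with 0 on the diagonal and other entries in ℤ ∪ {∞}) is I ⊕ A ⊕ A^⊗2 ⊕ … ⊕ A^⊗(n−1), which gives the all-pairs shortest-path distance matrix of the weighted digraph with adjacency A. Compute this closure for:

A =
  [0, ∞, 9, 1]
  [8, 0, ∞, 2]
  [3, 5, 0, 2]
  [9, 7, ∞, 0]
Closure =
  [0, 8, 9, 1]
  [8, 0, 17, 2]
  [3, 5, 0, 2]
  [9, 7, 18, 0]

This is the Floyd-Warshall all-pairs shortest-path computation. For each intermediate vertex k = 0, 1, …, 3, update dist[i][j] ← min(dist[i][j], dist[i][k] + dist[k][j]). The final matrix gives, for each (i, j), the minimum total weight of any directed path from i to j (possibly empty when i = j).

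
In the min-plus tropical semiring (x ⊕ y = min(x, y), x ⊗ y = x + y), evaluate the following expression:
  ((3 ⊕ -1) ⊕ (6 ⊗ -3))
((3 ⊕ -1) ⊕ (6 ⊗ -3)) = -1

Expand innermost to outermost. Recall ⊕ takes the minimum of its arguments and ⊗ takes their sum. Working out the expression ((3 ⊕ -1) ⊕ (6 ⊗ -3)) gives -1.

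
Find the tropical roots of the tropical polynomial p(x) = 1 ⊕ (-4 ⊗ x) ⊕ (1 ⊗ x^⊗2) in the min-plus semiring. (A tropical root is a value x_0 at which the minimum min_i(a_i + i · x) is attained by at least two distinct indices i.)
Roots: {-5, 5}

Each tropical root is a break point of the lower envelope of the lines y = a_i + i · x (there are 3 lines, with slopes 0, 1, ..., 2). Only the lines that attain the minimum somewhere contribute to roots; other lines are dominated. Here the surviving (envelope) indices are i = 2, i = 1, i = 0.
Intersections between consecutive envelope lines give the roots: for adjacent envelope indices i < j the intersection is x = (a_i − a_j) / (j − i). Reading off the sorted break points: {-5, 5}.
Verification: at each break x_0, at least two indices attain the minimum of min_i(a_i + i · x_0).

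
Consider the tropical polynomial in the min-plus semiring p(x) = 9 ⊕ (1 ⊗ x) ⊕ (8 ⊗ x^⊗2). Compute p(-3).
p(-3) = -2

A tropical monomial a ⊗ x^⊗i evaluates to a + i · x. Evaluating each term at x = -3:
  Term 0 contributes 9 + 0 · -3 = 9
  Term 1 contributes 1 + 1 · -3 = -2
  Term 2 contributes 8 + 2 · -3 = 2
p(-3) = ⊕ of these = min[9, -2, 2] = -2.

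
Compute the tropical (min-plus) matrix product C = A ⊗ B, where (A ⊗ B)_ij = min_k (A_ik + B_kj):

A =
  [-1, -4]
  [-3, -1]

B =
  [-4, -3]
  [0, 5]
A ⊗ B =
  [-5, -4]
  [-7, -6]

Apply the min-plus product entry-by-entry:
  C[0][0] = min over k of (A[0][0] + B[0][0] = -1 + -4 = -5, A[0][1] + B[1][0] = -4 + 0 = -4) = -5 (attained at k = 0)
  C[0][1] = min over k of (A[0][0] + B[0][1] = -1 + -3 = -4, A[0][1] + B[1][1] = -4 + 5 = 1) = -4 (attained at k = 0)
  C[1][0] = min over k of (A[1][0] + B[0][0] = -3 + -4 = -7, A[1][1] + B[1][0] = -1 + 0 = -1) = -7 (attained at k = 0)
  C[1][1] = min over k of (A[1][0] + B[0][1] = -3 + -3 = -6, A[1][1] + B[1][1] = -1 + 5 = 4) = -6 (attained at k = 0)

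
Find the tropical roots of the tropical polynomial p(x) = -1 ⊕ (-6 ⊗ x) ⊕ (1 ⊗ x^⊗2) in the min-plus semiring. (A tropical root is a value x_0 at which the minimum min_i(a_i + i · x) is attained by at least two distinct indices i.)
Roots: {-7, 5}

Each tropical root is a break point of the lower envelope of the lines y = a_i + i · x (there are 3 lines, with slopes 0, 1, ..., 2). Only the lines that attain the minimum somewhere contribute to roots; other lines are dominated. Here the surviving (envelope) indices are i = 2, i = 1, i = 0.
Intersections between consecutive envelope lines give the roots: for adjacent envelope indices i < j the intersection is x = (a_i − a_j) / (j − i). Reading off the sorted break points: {-7, 5}.
Verification: at each break x_0, at least two indices attain the minimum of min_i(a_i + i · x_0).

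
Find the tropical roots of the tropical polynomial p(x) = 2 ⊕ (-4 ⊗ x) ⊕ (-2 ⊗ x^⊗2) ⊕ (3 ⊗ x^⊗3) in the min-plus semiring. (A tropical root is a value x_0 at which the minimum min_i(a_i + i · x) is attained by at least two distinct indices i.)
Roots: {-5, -2, 6}

Each tropical root is a break point of the lower envelope of the lines y = a_i + i · x (there are 4 lines, with slopes 0, 1, ..., 3). Only the lines that attain the minimum somewhere contribute to roots; other lines are dominated. Here the surviving (envelope) indices are i = 3, i = 2, i = 1, i = 0.
Intersections between consecutive envelope lines give the roots: for adjacent envelope indices i < j the intersection is x = (a_i − a_j) / (j − i). Reading off the sorted break points: {-5, -2, 6}.
Verification: at each break x_0, at least two indices attain the minimum of min_i(a_i + i · x_0).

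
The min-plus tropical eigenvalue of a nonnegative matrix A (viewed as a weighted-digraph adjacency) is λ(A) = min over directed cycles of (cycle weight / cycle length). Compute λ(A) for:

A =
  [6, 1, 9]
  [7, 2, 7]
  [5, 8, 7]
λ(A) = 2

Enumerate directed cycles and compute their means (weight / length). Sample:
  cycle 0 → 0: weight = 6, length = 1, mean = 6/1 ≈ 6.000
  cycle 1 → 1: weight = 2, length = 1, mean = 2/1 ≈ 2.000
  cycle 2 → 2: weight = 7, length = 1, mean = 7/1 ≈ 7.000
  cycle 0 → 1 → 0: weight = 8, length = 2, mean = 8/2 ≈ 4.000
  cycle 0 → 2 → 0: weight = 14, length = 2, mean = 14/2 ≈ 7.000
  cycle 1 → 0 → 1: weight = 8, length = 2, mean = 8/2 ≈ 4.000
Minimum mean = 2.000, attained e.g. along the cycle 1 → 1 with weight 2 and length 1. So λ(A) = 2/1 = 2.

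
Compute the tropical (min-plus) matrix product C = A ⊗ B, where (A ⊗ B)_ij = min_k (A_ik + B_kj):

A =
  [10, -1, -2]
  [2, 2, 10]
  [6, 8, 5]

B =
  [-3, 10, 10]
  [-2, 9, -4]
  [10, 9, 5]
A ⊗ B =
  [-3, 7, -5]
  [-1, 11, -2]
  [3, 14, 4]

Apply the min-plus product entry-by-entry:
  C[0][0] = min over k of (A[0][0] + B[0][0] = 10 + -3 = 7, A[0][1] + B[1][0] = -1 + -2 = -3, A[0][2] + B[2][0] = -2 + 10 = 8) = -3 (attained at k = 1)
  C[0][1] = min over k of (A[0][0] + B[0][1] = 10 + 10 = 20, A[0][1] + B[1][1] = -1 + 9 = 8, A[0][2] + B[2][1] = -2 + 9 = 7) = 7 (attained at k = 2)
  C[0][2] = min over k of (A[0][0] + B[0][2] = 10 + 10 = 20, A[0][1] + B[1][2] = -1 + -4 = -5, A[0][2] + B[2][2] = -2 + 5 = 3) = -5 (attained at k = 1)
  C[1][0] = min over k of (A[1][0] + B[0][0] = 2 + -3 = -1, A[1][1] + B[1][0] = 2 + -2 = 0, A[1][2] + B[2][0] = 10 + 10 = 20) = -1 (attained at k = 0)
  C[1][1] = min over k of (A[1][0] + B[0][1] = 2 + 10 = 12, A[1][1] + B[1][1] = 2 + 9 = 11, A[1][2] + B[2][1] = 10 + 9 = 19) = 11 (attained at k = 1)
  C[1][2] = min over k of (A[1][0] + B[0][2] = 2 + 10 = 12, A[1][1] + B[1][2] = 2 + -4 = -2, A[1][2] + B[2][2] = 10 + 5 = 15) = -2 (attained at k = 1)
  C[2][0] = min over k of (A[2][0] + B[0][0] = 6 + -3 = 3, A[2][1] + B[1][0] = 8 + -2 = 6, A[2][2] + B[2][0] = 5 + 10 = 15) = 3 (attained at k = 0)
  C[2][1] = min over k of (A[2][0] + B[0][1] = 6 + 10 = 16, A[2][1] + B[1][1] = 8 + 9 = 17, A[2][2] + B[2][1] = 5 + 9 = 14) = 14 (attained at k = 2)
  C[2][2] = min over k of (A[2][0] + B[0][2] = 6 + 10 = 16, A[2][1] + B[1][2] = 8 + -4 = 4, A[2][2] + B[2][2] = 5 + 5 = 10) = 4 (attained at k = 1)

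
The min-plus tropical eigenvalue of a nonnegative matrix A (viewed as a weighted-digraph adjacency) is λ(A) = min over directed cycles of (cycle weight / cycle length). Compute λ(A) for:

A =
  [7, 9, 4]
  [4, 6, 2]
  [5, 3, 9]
λ(A) = 5/2

Enumerate directed cycles and compute their means (weight / length). Sample:
  cycle 0 → 0: weight = 7, length = 1, mean = 7/1 ≈ 7.000
  cycle 1 → 1: weight = 6, length = 1, mean = 6/1 ≈ 6.000
  cycle 2 → 2: weight = 9, length = 1, mean = 9/1 ≈ 9.000
  cycle 0 → 1 → 0: weight = 13, length = 2, mean = 13/2 ≈ 6.500
  cycle 0 → 2 → 0: weight = 9, length = 2, mean = 9/2 ≈ 4.500
  cycle 1 → 0 → 1: weight = 13, length = 2, mean = 13/2 ≈ 6.500
Minimum mean = 2.500, attained e.g. along the cycle 1 → 2 → 1 with weight 5 and length 2. So λ(A) = 5/2 = 5/2.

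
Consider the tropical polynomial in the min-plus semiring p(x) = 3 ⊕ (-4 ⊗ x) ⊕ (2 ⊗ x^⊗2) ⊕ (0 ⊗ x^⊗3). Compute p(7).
p(7) = 3

A tropical monomial a ⊗ x^⊗i evaluates to a + i · x. Evaluating each term at x = 7:
  Term 0 contributes 3 + 0 · 7 = 3
  Term 1 contributes -4 + 1 · 7 = 3
  Term 2 contributes 2 + 2 · 7 = 16
  Term 3 contributes 0 + 3 · 7 = 21
p(7) = ⊕ of these = min[3, 3, 16, 21] = 3.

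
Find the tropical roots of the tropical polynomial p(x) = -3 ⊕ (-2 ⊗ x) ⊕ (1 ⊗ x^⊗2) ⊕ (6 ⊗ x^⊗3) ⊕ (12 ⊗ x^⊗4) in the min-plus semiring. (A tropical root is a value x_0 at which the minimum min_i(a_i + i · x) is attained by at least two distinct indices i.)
Roots: {-6, -5, -3, -1}

Each tropical root is a break point of the lower envelope of the lines y = a_i + i · x (there are 5 lines, with slopes 0, 1, ..., 4). Only the lines that attain the minimum somewhere contribute to roots; other lines are dominated. Here the surviving (envelope) indices are i = 4, i = 3, i = 2, i = 1, i = 0.
Intersections between consecutive envelope lines give the roots: for adjacent envelope indices i < j the intersection is x = (a_i − a_j) / (j − i). Reading off the sorted break points: {-6, -5, -3, -1}.
Verification: at each break x_0, at least two indices attain the minimum of min_i(a_i + i · x_0).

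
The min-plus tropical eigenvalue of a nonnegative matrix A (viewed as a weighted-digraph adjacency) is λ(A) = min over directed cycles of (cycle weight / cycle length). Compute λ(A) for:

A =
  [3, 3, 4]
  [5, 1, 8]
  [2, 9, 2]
λ(A) = 1

Enumerate directed cycles and compute their means (weight / length). Sample:
  cycle 0 → 0: weight = 3, length = 1, mean = 3/1 ≈ 3.000
  cycle 1 → 1: weight = 1, length = 1, mean = 1/1 ≈ 1.000
  cycle 2 → 2: weight = 2, length = 1, mean = 2/1 ≈ 2.000
  cycle 0 → 1 → 0: weight = 8, length = 2, mean = 8/2 ≈ 4.000
  cycle 0 → 2 → 0: weight = 6, length = 2, mean = 6/2 ≈ 3.000
  cycle 1 → 0 → 1: weight = 8, length = 2, mean = 8/2 ≈ 4.000
Minimum mean = 1.000, attained e.g. along the cycle 1 → 1 with weight 1 and length 1. So λ(A) = 1/1 = 1.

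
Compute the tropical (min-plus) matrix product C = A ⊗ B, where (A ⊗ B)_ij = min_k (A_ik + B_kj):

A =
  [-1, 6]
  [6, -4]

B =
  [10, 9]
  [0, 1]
A ⊗ B =
  [6, 7]
  [-4, -3]

Apply the min-plus product entry-by-entry:
  C[0][0] = min over k of (A[0][0] + B[0][0] = -1 + 10 = 9, A[0][1] + B[1][0] = 6 + 0 = 6) = 6 (attained at k = 1)
  C[0][1] = min over k of (A[0][0] + B[0][1] = -1 + 9 = 8, A[0][1] + B[1][1] = 6 + 1 = 7) = 7 (attained at k = 1)
  C[1][0] = min over k of (A[1][0] + B[0][0] = 6 + 10 = 16, A[1][1] + B[1][0] = -4 + 0 = -4) = -4 (attained at k = 1)
  C[1][1] = min over k of (A[1][0] + B[0][1] = 6 + 9 = 15, A[1][1] + B[1][1] = -4 + 1 = -3) = -3 (attained at k = 1)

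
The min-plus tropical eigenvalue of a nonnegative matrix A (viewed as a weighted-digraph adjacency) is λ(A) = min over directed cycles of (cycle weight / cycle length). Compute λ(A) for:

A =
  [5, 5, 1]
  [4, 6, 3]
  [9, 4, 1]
λ(A) = 1

Enumerate directed cycles and compute their means (weight / length). Sample:
  cycle 0 → 0: weight = 5, length = 1, mean = 5/1 ≈ 5.000
  cycle 1 → 1: weight = 6, length = 1, mean = 6/1 ≈ 6.000
  cycle 2 → 2: weight = 1, length = 1, mean = 1/1 ≈ 1.000
  cycle 0 → 1 → 0: weight = 9, length = 2, mean = 9/2 ≈ 4.500
  cycle 0 → 2 → 0: weight = 10, length = 2, mean = 10/2 ≈ 5.000
  cycle 1 → 0 → 1: weight = 9, length = 2, mean = 9/2 ≈ 4.500
Minimum mean = 1.000, attained e.g. along the cycle 2 → 2 with weight 1 and length 1. So λ(A) = 1/1 = 1.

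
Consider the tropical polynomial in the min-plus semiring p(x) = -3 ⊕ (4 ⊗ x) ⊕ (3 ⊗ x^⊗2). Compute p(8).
p(8) = -3

A tropical monomial a ⊗ x^⊗i evaluates to a + i · x. Evaluating each term at x = 8:
  Term 0 contributes -3 + 0 · 8 = -3
  Term 1 contributes 4 + 1 · 8 = 12
  Term 2 contributes 3 + 2 · 8 = 19
p(8) = ⊕ of these = min[-3, 12, 19] = -3.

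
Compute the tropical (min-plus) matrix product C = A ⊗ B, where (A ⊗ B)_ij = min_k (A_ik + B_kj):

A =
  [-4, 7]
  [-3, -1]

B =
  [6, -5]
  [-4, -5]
A ⊗ B =
  [2, -9]
  [-5, -8]

Apply the min-plus product entry-by-entry:
  C[0][0] = min over k of (A[0][0] + B[0][0] = -4 + 6 = 2, A[0][1] + B[1][0] = 7 + -4 = 3) = 2 (attained at k = 0)
  C[0][1] = min over k of (A[0][0] + B[0][1] = -4 + -5 = -9, A[0][1] + B[1][1] = 7 + -5 = 2) = -9 (attained at k = 0)
  C[1][0] = min over k of (A[1][0] + B[0][0] = -3 + 6 = 3, A[1][1] + B[1][0] = -1 + -4 = -5) = -5 (attained at k = 1)
  C[1][1] = min over k of (A[1][0] + B[0][1] = -3 + -5 = -8, A[1][1] + B[1][1] = -1 + -5 = -6) = -8 (attained at k = 0)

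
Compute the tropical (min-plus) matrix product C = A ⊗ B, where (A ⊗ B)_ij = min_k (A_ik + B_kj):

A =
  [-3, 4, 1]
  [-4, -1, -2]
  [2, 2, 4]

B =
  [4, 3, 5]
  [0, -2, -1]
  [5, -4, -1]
A ⊗ B =
  [1, -3, 0]
  [-1, -6, -3]
  [2, 0, 1]

Apply the min-plus product entry-by-entry:
  C[0][0] = min over k of (A[0][0] + B[0][0] = -3 + 4 = 1, A[0][1] + B[1][0] = 4 + 0 = 4, A[0][2] + B[2][0] = 1 + 5 = 6) = 1 (attained at k = 0)
  C[0][1] = min over k of (A[0][0] + B[0][1] = -3 + 3 = 0, A[0][1] + B[1][1] = 4 + -2 = 2, A[0][2] + B[2][1] = 1 + -4 = -3) = -3 (attained at k = 2)
  C[0][2] = min over k of (A[0][0] + B[0][2] = -3 + 5 = 2, A[0][1] + B[1][2] = 4 + -1 = 3, A[0][2] + B[2][2] = 1 + -1 = 0) = 0 (attained at k = 2)
  C[1][0] = min over k of (A[1][0] + B[0][0] = -4 + 4 = 0, A[1][1] + B[1][0] = -1 + 0 = -1, A[1][2] + B[2][0] = -2 + 5 = 3) = -1 (attained at k = 1)
  C[1][1] = min over k of (A[1][0] + B[0][1] = -4 + 3 = -1, A[1][1] + B[1][1] = -1 + -2 = -3, A[1][2] + B[2][1] = -2 + -4 = -6) = -6 (attained at k = 2)
  C[1][2] = min over k of (A[1][0] + B[0][2] = -4 + 5 = 1, A[1][1] + B[1][2] = -1 + -1 = -2, A[1][2] + B[2][2] = -2 + -1 = -3) = -3 (attained at k = 2)
  C[2][0] = min over k of (A[2][0] + B[0][0] = 2 + 4 = 6, A[2][1] + B[1][0] = 2 + 0 = 2, A[2][2] + B[2][0] = 4 + 5 = 9) = 2 (attained at k = 1)
  C[2][1] = min over k of (A[2][0] + B[0][1] = 2 + 3 = 5, A[2][1] + B[1][1] = 2 + -2 = 0, A[2][2] + B[2][1] = 4 + -4 = 0) = 0 (attained at k = 1)
  C[2][2] = min over k of (A[2][0] + B[0][2] = 2 + 5 = 7, A[2][1] + B[1][2] = 2 + -1 = 1, A[2][2] + B[2][2] = 4 + -1 = 3) = 1 (attained at k = 1)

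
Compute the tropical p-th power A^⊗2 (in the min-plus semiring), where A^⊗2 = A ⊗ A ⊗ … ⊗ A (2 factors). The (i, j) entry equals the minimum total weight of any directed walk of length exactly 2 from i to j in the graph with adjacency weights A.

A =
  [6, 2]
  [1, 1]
A^⊗2 =
  [3, 3]
  [2, 2]

Each entry (A^⊗2)_ij equals the minimum over all length-2 walks i = v_0 → v_1 → … → v_2 = j of Σ_t A[v_t][v_{t+1}]. For example, for (i, j) = (0, 1) we minimise over 2 possible intermediate vertex sequences; the minimum is 3, attained along the walk 0 → 1 → 1.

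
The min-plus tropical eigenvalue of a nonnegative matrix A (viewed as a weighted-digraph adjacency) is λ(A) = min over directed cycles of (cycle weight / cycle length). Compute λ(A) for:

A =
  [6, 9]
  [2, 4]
λ(A) = 4

Enumerate directed cycles and compute their means (weight / length). Sample:
  cycle 0 → 0: weight = 6, length = 1, mean = 6/1 ≈ 6.000
  cycle 1 → 1: weight = 4, length = 1, mean = 4/1 ≈ 4.000
  cycle 0 → 1 → 0: weight = 11, length = 2, mean = 11/2 ≈ 5.500
  cycle 1 → 0 → 1: weight = 11, length = 2, mean = 11/2 ≈ 5.500
Minimum mean = 4.000, attained e.g. along the cycle 1 → 1 with weight 4 and length 1. So λ(A) = 4/1 = 4.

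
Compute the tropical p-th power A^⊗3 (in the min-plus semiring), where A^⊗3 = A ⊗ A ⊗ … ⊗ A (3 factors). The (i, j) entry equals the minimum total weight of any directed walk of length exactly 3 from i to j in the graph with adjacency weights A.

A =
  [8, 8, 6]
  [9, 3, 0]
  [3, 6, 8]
A^⊗3 =
  [11, 14, 11]
  [6, 9, 6]
  [9, 12, 9]

Each entry (A^⊗3)_ij equals the minimum over all length-3 walks i = v_0 → v_1 → … → v_3 = j of Σ_t A[v_t][v_{t+1}]. For example, for (i, j) = (0, 2) we minimise over 9 possible intermediate vertex sequences; the minimum is 11, attained along the walk 0 → 1 → 1 → 2.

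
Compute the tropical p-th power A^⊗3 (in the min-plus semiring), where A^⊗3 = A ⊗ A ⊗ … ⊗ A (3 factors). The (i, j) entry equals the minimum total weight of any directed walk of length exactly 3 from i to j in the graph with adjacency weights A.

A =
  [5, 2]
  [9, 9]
A^⊗3 =
  [15, 12]
  [19, 16]

Each entry (A^⊗3)_ij equals the minimum over all length-3 walks i = v_0 → v_1 → … → v_3 = j of Σ_t A[v_t][v_{t+1}]. For example, for (i, j) = (0, 1) we minimise over 4 possible intermediate vertex sequences; the minimum is 12, attained along the walk 0 → 0 → 0 → 1.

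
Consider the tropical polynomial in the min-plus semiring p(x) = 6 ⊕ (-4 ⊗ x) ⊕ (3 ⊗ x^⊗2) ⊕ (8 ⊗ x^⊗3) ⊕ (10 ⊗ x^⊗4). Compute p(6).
p(6) = 2

A tropical monomial a ⊗ x^⊗i evaluates to a + i · x. Evaluating each term at x = 6:
  Term 0 contributes 6 + 0 · 6 = 6
  Term 1 contributes -4 + 1 · 6 = 2
  Term 2 contributes 3 + 2 · 6 = 15
  Term 3 contributes 8 + 3 · 6 = 26
  Term 4 contributes 10 + 4 · 6 = 34
p(6) = ⊕ of these = min[6, 2, 15, 26, 34] = 2.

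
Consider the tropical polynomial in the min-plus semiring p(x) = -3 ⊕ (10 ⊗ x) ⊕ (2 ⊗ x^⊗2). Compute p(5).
p(5) = -3

A tropical monomial a ⊗ x^⊗i evaluates to a + i · x. Evaluating each term at x = 5:
  Term 0 contributes -3 + 0 · 5 = -3
  Term 1 contributes 10 + 1 · 5 = 15
  Term 2 contributes 2 + 2 · 5 = 12
p(5) = ⊕ of these = min[-3, 15, 12] = -3.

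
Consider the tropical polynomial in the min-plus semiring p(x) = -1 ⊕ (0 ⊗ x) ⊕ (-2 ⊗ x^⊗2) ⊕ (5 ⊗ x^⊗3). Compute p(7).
p(7) = -1

A tropical monomial a ⊗ x^⊗i evaluates to a + i · x. Evaluating each term at x = 7:
  Term 0 contributes -1 + 0 · 7 = -1
  Term 1 contributes 0 + 1 · 7 = 7
  Term 2 contributes -2 + 2 · 7 = 12
  Term 3 contributes 5 + 3 · 7 = 26
p(7) = ⊕ of these = min[-1, 7, 12, 26] = -1.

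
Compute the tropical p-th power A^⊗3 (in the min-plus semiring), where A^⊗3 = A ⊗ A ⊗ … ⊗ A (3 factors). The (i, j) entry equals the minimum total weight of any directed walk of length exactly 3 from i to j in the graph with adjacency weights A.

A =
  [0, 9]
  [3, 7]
A^⊗3 =
  [0, 9]
  [3, 12]

Each entry (A^⊗3)_ij equals the minimum over all length-3 walks i = v_0 → v_1 → … → v_3 = j of Σ_t A[v_t][v_{t+1}]. For example, for (i, j) = (0, 1) we minimise over 4 possible intermediate vertex sequences; the minimum is 9, attained along the walk 0 → 0 → 0 → 1.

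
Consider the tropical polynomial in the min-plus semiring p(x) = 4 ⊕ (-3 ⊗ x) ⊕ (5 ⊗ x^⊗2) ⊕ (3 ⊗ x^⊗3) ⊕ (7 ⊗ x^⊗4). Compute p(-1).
p(-1) = -4

A tropical monomial a ⊗ x^⊗i evaluates to a + i · x. Evaluating each term at x = -1:
  Term 0 contributes 4 + 0 · -1 = 4
  Term 1 contributes -3 + 1 · -1 = -4
  Term 2 contributes 5 + 2 · -1 = 3
  Term 3 contributes 3 + 3 · -1 = 0
  Term 4 contributes 7 + 4 · -1 = 3
p(-1) = ⊕ of these = min[4, -4, 3, 0, 3] = -4.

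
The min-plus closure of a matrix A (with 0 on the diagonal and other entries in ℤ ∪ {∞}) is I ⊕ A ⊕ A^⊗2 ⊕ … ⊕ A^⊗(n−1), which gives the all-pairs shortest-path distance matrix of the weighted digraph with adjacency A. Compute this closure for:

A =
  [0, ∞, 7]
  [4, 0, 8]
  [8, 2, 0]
Closure =
  [0, 9, 7]
  [4, 0, 8]
  [6, 2, 0]

This is the Floyd-Warshall all-pairs shortest-path computation. For each intermediate vertex k = 0, 1, …, 2, update dist[i][j] ← min(dist[i][j], dist[i][k] + dist[k][j]). The final matrix gives, for each (i, j), the minimum total weight of any directed path from i to j (possibly empty when i = j).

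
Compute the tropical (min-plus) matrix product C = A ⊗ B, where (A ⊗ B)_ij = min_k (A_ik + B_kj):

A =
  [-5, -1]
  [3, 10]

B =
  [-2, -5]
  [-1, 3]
A ⊗ B =
  [-7, -10]
  [1, -2]

Apply the min-plus product entry-by-entry:
  C[0][0] = min over k of (A[0][0] + B[0][0] = -5 + -2 = -7, A[0][1] + B[1][0] = -1 + -1 = -2) = -7 (attained at k = 0)
  C[0][1] = min over k of (A[0][0] + B[0][1] = -5 + -5 = -10, A[0][1] + B[1][1] = -1 + 3 = 2) = -10 (attained at k = 0)
  C[1][0] = min over k of (A[1][0] + B[0][0] = 3 + -2 = 1, A[1][1] + B[1][0] = 10 + -1 = 9) = 1 (attained at k = 0)
  C[1][1] = min over k of (A[1][0] + B[0][1] = 3 + -5 = -2, A[1][1] + B[1][1] = 10 + 3 = 13) = -2 (attained at k = 0)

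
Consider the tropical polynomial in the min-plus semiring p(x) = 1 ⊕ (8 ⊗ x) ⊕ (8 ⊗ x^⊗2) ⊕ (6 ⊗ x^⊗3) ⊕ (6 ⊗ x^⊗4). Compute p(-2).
p(-2) = -2

A tropical monomial a ⊗ x^⊗i evaluates to a + i · x. Evaluating each term at x = -2:
  Term 0 contributes 1 + 0 · -2 = 1
  Term 1 contributes 8 + 1 · -2 = 6
  Term 2 contributes 8 + 2 · -2 = 4
  Term 3 contributes 6 + 3 · -2 = 0
  Term 4 contributes 6 + 4 · -2 = -2
p(-2) = ⊕ of these = min[1, 6, 4, 0, -2] = -2.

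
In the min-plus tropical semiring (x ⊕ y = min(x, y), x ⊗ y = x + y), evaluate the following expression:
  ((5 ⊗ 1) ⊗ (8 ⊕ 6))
((5 ⊗ 1) ⊗ (8 ⊕ 6)) = 12

Expand innermost to outermost. Recall ⊕ takes the minimum of its arguments and ⊗ takes their sum. Working out the expression ((5 ⊗ 1) ⊗ (8 ⊕ 6)) gives 12.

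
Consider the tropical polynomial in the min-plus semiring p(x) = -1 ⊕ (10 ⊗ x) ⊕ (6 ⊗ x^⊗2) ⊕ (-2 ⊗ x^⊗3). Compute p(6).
p(6) = -1

A tropical monomial a ⊗ x^⊗i evaluates to a + i · x. Evaluating each term at x = 6:
  Term 0 contributes -1 + 0 · 6 = -1
  Term 1 contributes 10 + 1 · 6 = 16
  Term 2 contributes 6 + 2 · 6 = 18
  Term 3 contributes -2 + 3 · 6 = 16
p(6) = ⊕ of these = min[-1, 16, 18, 16] = -1.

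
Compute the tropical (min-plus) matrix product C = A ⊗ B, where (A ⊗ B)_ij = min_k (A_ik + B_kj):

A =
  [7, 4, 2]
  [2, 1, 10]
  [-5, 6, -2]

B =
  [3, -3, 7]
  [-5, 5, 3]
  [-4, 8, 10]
A ⊗ B =
  [-2, 4, 7]
  [-4, -1, 4]
  [-6, -8, 2]

Apply the min-plus product entry-by-entry:
  C[0][0] = min over k of (A[0][0] + B[0][0] = 7 + 3 = 10, A[0][1] + B[1][0] = 4 + -5 = -1, A[0][2] + B[2][0] = 2 + -4 = -2) = -2 (attained at k = 2)
  C[0][1] = min over k of (A[0][0] + B[0][1] = 7 + -3 = 4, A[0][1] + B[1][1] = 4 + 5 = 9, A[0][2] + B[2][1] = 2 + 8 = 10) = 4 (attained at k = 0)
  C[0][2] = min over k of (A[0][0] + B[0][2] = 7 + 7 = 14, A[0][1] + B[1][2] = 4 + 3 = 7, A[0][2] + B[2][2] = 2 + 10 = 12) = 7 (attained at k = 1)
  C[1][0] = min over k of (A[1][0] + B[0][0] = 2 + 3 = 5, A[1][1] + B[1][0] = 1 + -5 = -4, A[1][2] + B[2][0] = 10 + -4 = 6) = -4 (attained at k = 1)
  C[1][1] = min over k of (A[1][0] + B[0][1] = 2 + -3 = -1, A[1][1] + B[1][1] = 1 + 5 = 6, A[1][2] + B[2][1] = 10 + 8 = 18) = -1 (attained at k = 0)
  C[1][2] = min over k of (A[1][0] + B[0][2] = 2 + 7 = 9, A[1][1] + B[1][2] = 1 + 3 = 4, A[1][2] + B[2][2] = 10 + 10 = 20) = 4 (attained at k = 1)
  C[2][0] = min over k of (A[2][0] + B[0][0] = -5 + 3 = -2, A[2][1] + B[1][0] = 6 + -5 = 1, A[2][2] + B[2][0] = -2 + -4 = -6) = -6 (attained at k = 2)
  C[2][1] = min over k of (A[2][0] + B[0][1] = -5 + -3 = -8, A[2][1] + B[1][1] = 6 + 5 = 11, A[2][2] + B[2][1] = -2 + 8 = 6) = -8 (attained at k = 0)
  C[2][2] = min over k of (A[2][0] + B[0][2] = -5 + 7 = 2, A[2][1] + B[1][2] = 6 + 3 = 9, A[2][2] + B[2][2] = -2 + 10 = 8) = 2 (attained at k = 0)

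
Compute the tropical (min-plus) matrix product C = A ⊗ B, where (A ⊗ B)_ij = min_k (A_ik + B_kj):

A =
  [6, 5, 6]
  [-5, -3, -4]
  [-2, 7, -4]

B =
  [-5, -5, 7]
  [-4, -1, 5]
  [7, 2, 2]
A ⊗ B =
  [1, 1, 8]
  [-10, -10, -2]
  [-7, -7, -2]

Apply the min-plus product entry-by-entry:
  C[0][0] = min over k of (A[0][0] + B[0][0] = 6 + -5 = 1, A[0][1] + B[1][0] = 5 + -4 = 1, A[0][2] + B[2][0] = 6 + 7 = 13) = 1 (attained at k = 0)
  C[0][1] = min over k of (A[0][0] + B[0][1] = 6 + -5 = 1, A[0][1] + B[1][1] = 5 + -1 = 4, A[0][2] + B[2][1] = 6 + 2 = 8) = 1 (attained at k = 0)
  C[0][2] = min over k of (A[0][0] + B[0][2] = 6 + 7 = 13, A[0][1] + B[1][2] = 5 + 5 = 10, A[0][2] + B[2][2] = 6 + 2 = 8) = 8 (attained at k = 2)
  C[1][0] = min over k of (A[1][0] + B[0][0] = -5 + -5 = -10, A[1][1] + B[1][0] = -3 + -4 = -7, A[1][2] + B[2][0] = -4 + 7 = 3) = -10 (attained at k = 0)
  C[1][1] = min over k of (A[1][0] + B[0][1] = -5 + -5 = -10, A[1][1] + B[1][1] = -3 + -1 = -4, A[1][2] + B[2][1] = -4 + 2 = -2) = -10 (attained at k = 0)
  C[1][2] = min over k of (A[1][0] + B[0][2] = -5 + 7 = 2, A[1][1] + B[1][2] = -3 + 5 = 2, A[1][2] + B[2][2] = -4 + 2 = -2) = -2 (attained at k = 2)
  C[2][0] = min over k of (A[2][0] + B[0][0] = -2 + -5 = -7, A[2][1] + B[1][0] = 7 + -4 = 3, A[2][2] + B[2][0] = -4 + 7 = 3) = -7 (attained at k = 0)
  C[2][1] = min over k of (A[2][0] + B[0][1] = -2 + -5 = -7, A[2][1] + B[1][1] = 7 + -1 = 6, A[2][2] + B[2][1] = -4 + 2 = -2) = -7 (attained at k = 0)
  C[2][2] = min over k of (A[2][0] + B[0][2] = -2 + 7 = 5, A[2][1] + B[1][2] = 7 + 5 = 12, A[2][2] + B[2][2] = -4 + 2 = -2) = -2 (attained at k = 2)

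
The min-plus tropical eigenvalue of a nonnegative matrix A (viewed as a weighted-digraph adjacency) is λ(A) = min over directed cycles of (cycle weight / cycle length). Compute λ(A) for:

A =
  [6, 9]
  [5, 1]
λ(A) = 1

Enumerate directed cycles and compute their means (weight / length). Sample:
  cycle 0 → 0: weight = 6, length = 1, mean = 6/1 ≈ 6.000
  cycle 1 → 1: weight = 1, length = 1, mean = 1/1 ≈ 1.000
  cycle 0 → 1 → 0: weight = 14, length = 2, mean = 14/2 ≈ 7.000
  cycle 1 → 0 → 1: weight = 14, length = 2, mean = 14/2 ≈ 7.000
Minimum mean = 1.000, attained e.g. along the cycle 1 → 1 with weight 1 and length 1. So λ(A) = 1/1 = 1.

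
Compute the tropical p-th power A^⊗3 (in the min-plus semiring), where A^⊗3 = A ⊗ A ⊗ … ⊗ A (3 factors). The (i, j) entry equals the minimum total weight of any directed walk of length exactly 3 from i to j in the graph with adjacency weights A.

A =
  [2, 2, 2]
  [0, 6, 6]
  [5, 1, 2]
A^⊗3 =
  [3, 4, 4]
  [2, 3, 4]
  [3, 3, 3]

Each entry (A^⊗3)_ij equals the minimum over all length-3 walks i = v_0 → v_1 → … → v_3 = j of Σ_t A[v_t][v_{t+1}]. For example, for (i, j) = (0, 2) we minimise over 9 possible intermediate vertex sequences; the minimum is 4, attained along the walk 0 → 1 → 0 → 2.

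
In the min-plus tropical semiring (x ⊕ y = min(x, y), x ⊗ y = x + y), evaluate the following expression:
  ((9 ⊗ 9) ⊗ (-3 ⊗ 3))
((9 ⊗ 9) ⊗ (-3 ⊗ 3)) = 18

Expand innermost to outermost. Recall ⊕ takes the minimum of its arguments and ⊗ takes their sum. Working out the expression ((9 ⊗ 9) ⊗ (-3 ⊗ 3)) gives 18.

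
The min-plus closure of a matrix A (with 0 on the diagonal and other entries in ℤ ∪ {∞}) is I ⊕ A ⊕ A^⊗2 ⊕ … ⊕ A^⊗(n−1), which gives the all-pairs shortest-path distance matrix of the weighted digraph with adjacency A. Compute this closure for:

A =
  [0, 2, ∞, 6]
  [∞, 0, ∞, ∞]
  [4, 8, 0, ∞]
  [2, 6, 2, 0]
Closure =
  [0, 2, 8, 6]
  [∞, 0, ∞, ∞]
  [4, 6, 0, 10]
  [2, 4, 2, 0]

This is the Floyd-Warshall all-pairs shortest-path computation. For each intermediate vertex k = 0, 1, …, 3, update dist[i][j] ← min(dist[i][j], dist[i][k] + dist[k][j]). The final matrix gives, for each (i, j), the minimum total weight of any directed path from i to j (possibly empty when i = j).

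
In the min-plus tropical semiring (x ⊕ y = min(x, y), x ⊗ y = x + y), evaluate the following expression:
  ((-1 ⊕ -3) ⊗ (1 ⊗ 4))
((-1 ⊕ -3) ⊗ (1 ⊗ 4)) = 2

Expand innermost to outermost. Recall ⊕ takes the minimum of its arguments and ⊗ takes their sum. Working out the expression ((-1 ⊕ -3) ⊗ (1 ⊗ 4)) gives 2.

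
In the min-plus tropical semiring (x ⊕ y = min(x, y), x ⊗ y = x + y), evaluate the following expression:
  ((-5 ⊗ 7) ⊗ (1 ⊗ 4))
((-5 ⊗ 7) ⊗ (1 ⊗ 4)) = 7

Expand innermost to outermost. Recall ⊕ takes the minimum of its arguments and ⊗ takes their sum. Working out the expression ((-5 ⊗ 7) ⊗ (1 ⊗ 4)) gives 7.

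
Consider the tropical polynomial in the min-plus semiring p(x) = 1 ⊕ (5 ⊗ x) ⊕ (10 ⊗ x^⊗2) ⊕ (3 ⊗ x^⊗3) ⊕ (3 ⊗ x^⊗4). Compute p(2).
p(2) = 1

A tropical monomial a ⊗ x^⊗i evaluates to a + i · x. Evaluating each term at x = 2:
  Term 0 contributes 1 + 0 · 2 = 1
  Term 1 contributes 5 + 1 · 2 = 7
  Term 2 contributes 10 + 2 · 2 = 14
  Term 3 contributes 3 + 3 · 2 = 9
  Term 4 contributes 3 + 4 · 2 = 11
p(2) = ⊕ of these = min[1, 7, 14, 9, 11] = 1.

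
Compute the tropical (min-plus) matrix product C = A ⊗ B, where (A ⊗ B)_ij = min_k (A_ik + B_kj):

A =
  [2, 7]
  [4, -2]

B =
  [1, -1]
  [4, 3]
A ⊗ B =
  [3, 1]
  [2, 1]

Apply the min-plus product entry-by-entry:
  C[0][0] = min over k of (A[0][0] + B[0][0] = 2 + 1 = 3, A[0][1] + B[1][0] = 7 + 4 = 11) = 3 (attained at k = 0)
  C[0][1] = min over k of (A[0][0] + B[0][1] = 2 + -1 = 1, A[0][1] + B[1][1] = 7 + 3 = 10) = 1 (attained at k = 0)
  C[1][0] = min over k of (A[1][0] + B[0][0] = 4 + 1 = 5, A[1][1] + B[1][0] = -2 + 4 = 2) = 2 (attained at k = 1)
  C[1][1] = min over k of (A[1][0] + B[0][1] = 4 + -1 = 3, A[1][1] + B[1][1] = -2 + 3 = 1) = 1 (attained at k = 1)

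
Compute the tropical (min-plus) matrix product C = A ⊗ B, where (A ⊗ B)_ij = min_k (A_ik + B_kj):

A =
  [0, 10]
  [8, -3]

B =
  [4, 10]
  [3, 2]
A ⊗ B =
  [4, 10]
  [0, -1]

Apply the min-plus product entry-by-entry:
  C[0][0] = min over k of (A[0][0] + B[0][0] = 0 + 4 = 4, A[0][1] + B[1][0] = 10 + 3 = 13) = 4 (attained at k = 0)
  C[0][1] = min over k of (A[0][0] + B[0][1] = 0 + 10 = 10, A[0][1] + B[1][1] = 10 + 2 = 12) = 10 (attained at k = 0)
  C[1][0] = min over k of (A[1][0] + B[0][0] = 8 + 4 = 12, A[1][1] + B[1][0] = -3 + 3 = 0) = 0 (attained at k = 1)
  C[1][1] = min over k of (A[1][0] + B[0][1] = 8 + 10 = 18, A[1][1] + B[1][1] = -3 + 2 = -1) = -1 (attained at k = 1)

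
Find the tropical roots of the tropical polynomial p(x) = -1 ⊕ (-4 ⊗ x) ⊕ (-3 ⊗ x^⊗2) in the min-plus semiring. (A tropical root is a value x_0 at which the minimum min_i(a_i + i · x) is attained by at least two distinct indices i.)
Roots: {-1, 3}

Each tropical root is a break point of the lower envelope of the lines y = a_i + i · x (there are 3 lines, with slopes 0, 1, ..., 2). Only the lines that attain the minimum somewhere contribute to roots; other lines are dominated. Here the surviving (envelope) indices are i = 2, i = 1, i = 0.
Intersections between consecutive envelope lines give the roots: for adjacent envelope indices i < j the intersection is x = (a_i − a_j) / (j − i). Reading off the sorted break points: {-1, 3}.
Verification: at each break x_0, at least two indices attain the minimum of min_i(a_i + i · x_0).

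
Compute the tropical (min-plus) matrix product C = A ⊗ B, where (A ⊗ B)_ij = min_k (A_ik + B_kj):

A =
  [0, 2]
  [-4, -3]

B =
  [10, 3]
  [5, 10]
A ⊗ B =
  [7, 3]
  [2, -1]

Apply the min-plus product entry-by-entry:
  C[0][0] = min over k of (A[0][0] + B[0][0] = 0 + 10 = 10, A[0][1] + B[1][0] = 2 + 5 = 7) = 7 (attained at k = 1)
  C[0][1] = min over k of (A[0][0] + B[0][1] = 0 + 3 = 3, A[0][1] + B[1][1] = 2 + 10 = 12) = 3 (attained at k = 0)
  C[1][0] = min over k of (A[1][0] + B[0][0] = -4 + 10 = 6, A[1][1] + B[1][0] = -3 + 5 = 2) = 2 (attained at k = 1)
  C[1][1] = min over k of (A[1][0] + B[0][1] = -4 + 3 = -1, A[1][1] + B[1][1] = -3 + 10 = 7) = -1 (attained at k = 0)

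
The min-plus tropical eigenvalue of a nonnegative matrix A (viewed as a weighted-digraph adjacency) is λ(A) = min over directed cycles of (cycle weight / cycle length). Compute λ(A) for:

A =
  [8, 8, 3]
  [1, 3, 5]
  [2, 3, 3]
λ(A) = 7/3

Enumerate directed cycles and compute their means (weight / length). Sample:
  cycle 0 → 0: weight = 8, length = 1, mean = 8/1 ≈ 8.000
  cycle 1 → 1: weight = 3, length = 1, mean = 3/1 ≈ 3.000
  cycle 2 → 2: weight = 3, length = 1, mean = 3/1 ≈ 3.000
  cycle 0 → 1 → 0: weight = 9, length = 2, mean = 9/2 ≈ 4.500
  cycle 0 → 2 → 0: weight = 5, length = 2, mean = 5/2 ≈ 2.500
  cycle 1 → 0 → 1: weight = 9, length = 2, mean = 9/2 ≈ 4.500
Minimum mean = 2.333, attained e.g. along the cycle 0 → 2 → 1 → 0 with weight 7 and length 3. So λ(A) = 7/3 = 7/3.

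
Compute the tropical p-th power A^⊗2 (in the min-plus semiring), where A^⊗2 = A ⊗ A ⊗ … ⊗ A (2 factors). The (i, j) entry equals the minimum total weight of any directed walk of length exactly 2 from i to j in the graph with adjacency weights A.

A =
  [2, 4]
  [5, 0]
A^⊗2 =
  [4, 4]
  [5, 0]

Each entry (A^⊗2)_ij equals the minimum over all length-2 walks i = v_0 → v_1 → … → v_2 = j of Σ_t A[v_t][v_{t+1}]. For example, for (i, j) = (0, 1) we minimise over 2 possible intermediate vertex sequences; the minimum is 4, attained along the walk 0 → 1 → 1.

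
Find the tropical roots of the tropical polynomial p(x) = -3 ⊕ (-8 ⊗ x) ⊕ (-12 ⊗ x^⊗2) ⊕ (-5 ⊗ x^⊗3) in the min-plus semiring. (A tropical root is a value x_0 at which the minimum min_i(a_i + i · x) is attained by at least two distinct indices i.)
Roots: {-7, 4, 5}

Each tropical root is a break point of the lower envelope of the lines y = a_i + i · x (there are 4 lines, with slopes 0, 1, ..., 3). Only the lines that attain the minimum somewhere contribute to roots; other lines are dominated. Here the surviving (envelope) indices are i = 3, i = 2, i = 1, i = 0.
Intersections between consecutive envelope lines give the roots: for adjacent envelope indices i < j the intersection is x = (a_i − a_j) / (j − i). Reading off the sorted break points: {-7, 4, 5}.
Verification: at each break x_0, at least two indices attain the minimum of min_i(a_i + i · x_0).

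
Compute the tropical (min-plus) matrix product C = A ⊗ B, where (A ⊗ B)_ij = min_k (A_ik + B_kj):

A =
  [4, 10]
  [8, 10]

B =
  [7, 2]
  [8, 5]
A ⊗ B =
  [11, 6]
  [15, 10]

Apply the min-plus product entry-by-entry:
  C[0][0] = min over k of (A[0][0] + B[0][0] = 4 + 7 = 11, A[0][1] + B[1][0] = 10 + 8 = 18) = 11 (attained at k = 0)
  C[0][1] = min over k of (A[0][0] + B[0][1] = 4 + 2 = 6, A[0][1] + B[1][1] = 10 + 5 = 15) = 6 (attained at k = 0)
  C[1][0] = min over k of (A[1][0] + B[0][0] = 8 + 7 = 15, A[1][1] + B[1][0] = 10 + 8 = 18) = 15 (attained at k = 0)
  C[1][1] = min over k of (A[1][0] + B[0][1] = 8 + 2 = 10, A[1][1] + B[1][1] = 10 + 5 = 15) = 10 (attained at k = 0)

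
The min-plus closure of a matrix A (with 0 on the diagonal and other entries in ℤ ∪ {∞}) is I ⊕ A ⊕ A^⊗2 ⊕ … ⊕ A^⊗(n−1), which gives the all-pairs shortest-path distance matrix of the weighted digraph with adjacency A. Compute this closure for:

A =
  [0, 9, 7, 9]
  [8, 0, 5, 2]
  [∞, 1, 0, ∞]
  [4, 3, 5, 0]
Closure =
  [0, 8, 7, 9]
  [6, 0, 5, 2]
  [7, 1, 0, 3]
  [4, 3, 5, 0]

This is the Floyd-Warshall all-pairs shortest-path computation. For each intermediate vertex k = 0, 1, …, 3, update dist[i][j] ← min(dist[i][j], dist[i][k] + dist[k][j]). The final matrix gives, for each (i, j), the minimum total weight of any directed path from i to j (possibly empty when i = j).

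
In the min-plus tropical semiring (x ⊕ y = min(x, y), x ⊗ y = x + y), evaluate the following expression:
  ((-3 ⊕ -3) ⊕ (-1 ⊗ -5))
((-3 ⊕ -3) ⊕ (-1 ⊗ -5)) = -6

Expand innermost to outermost. Recall ⊕ takes the minimum of its arguments and ⊗ takes their sum. Working out the expression ((-3 ⊕ -3) ⊕ (-1 ⊗ -5)) gives -6.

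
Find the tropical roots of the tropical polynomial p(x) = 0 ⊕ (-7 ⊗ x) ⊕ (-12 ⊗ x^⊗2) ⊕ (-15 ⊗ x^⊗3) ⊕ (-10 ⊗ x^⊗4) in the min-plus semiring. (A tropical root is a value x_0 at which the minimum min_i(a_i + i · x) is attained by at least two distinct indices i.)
Roots: {-5, 3, 5, 7}

Each tropical root is a break point of the lower envelope of the lines y = a_i + i · x (there are 5 lines, with slopes 0, 1, ..., 4). Only the lines that attain the minimum somewhere contribute to roots; other lines are dominated. Here the surviving (envelope) indices are i = 4, i = 3, i = 2, i = 1, i = 0.
Intersections between consecutive envelope lines give the roots: for adjacent envelope indices i < j the intersection is x = (a_i − a_j) / (j − i). Reading off the sorted break points: {-5, 3, 5, 7}.
Verification: at each break x_0, at least two indices attain the minimum of min_i(a_i + i · x_0).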